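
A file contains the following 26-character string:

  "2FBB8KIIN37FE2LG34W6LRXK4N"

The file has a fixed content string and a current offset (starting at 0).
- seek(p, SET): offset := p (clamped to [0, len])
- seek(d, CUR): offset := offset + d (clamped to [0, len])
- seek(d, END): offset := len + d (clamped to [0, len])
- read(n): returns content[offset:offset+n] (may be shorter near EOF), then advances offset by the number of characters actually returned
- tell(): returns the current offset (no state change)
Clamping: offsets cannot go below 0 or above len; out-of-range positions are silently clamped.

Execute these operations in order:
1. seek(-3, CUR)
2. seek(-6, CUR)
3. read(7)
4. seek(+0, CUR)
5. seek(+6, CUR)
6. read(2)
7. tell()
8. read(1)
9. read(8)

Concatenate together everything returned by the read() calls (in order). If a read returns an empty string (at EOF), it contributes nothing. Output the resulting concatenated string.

Answer: 2FBB8KI2LG34W6LRXK

Derivation:
After 1 (seek(-3, CUR)): offset=0
After 2 (seek(-6, CUR)): offset=0
After 3 (read(7)): returned '2FBB8KI', offset=7
After 4 (seek(+0, CUR)): offset=7
After 5 (seek(+6, CUR)): offset=13
After 6 (read(2)): returned '2L', offset=15
After 7 (tell()): offset=15
After 8 (read(1)): returned 'G', offset=16
After 9 (read(8)): returned '34W6LRXK', offset=24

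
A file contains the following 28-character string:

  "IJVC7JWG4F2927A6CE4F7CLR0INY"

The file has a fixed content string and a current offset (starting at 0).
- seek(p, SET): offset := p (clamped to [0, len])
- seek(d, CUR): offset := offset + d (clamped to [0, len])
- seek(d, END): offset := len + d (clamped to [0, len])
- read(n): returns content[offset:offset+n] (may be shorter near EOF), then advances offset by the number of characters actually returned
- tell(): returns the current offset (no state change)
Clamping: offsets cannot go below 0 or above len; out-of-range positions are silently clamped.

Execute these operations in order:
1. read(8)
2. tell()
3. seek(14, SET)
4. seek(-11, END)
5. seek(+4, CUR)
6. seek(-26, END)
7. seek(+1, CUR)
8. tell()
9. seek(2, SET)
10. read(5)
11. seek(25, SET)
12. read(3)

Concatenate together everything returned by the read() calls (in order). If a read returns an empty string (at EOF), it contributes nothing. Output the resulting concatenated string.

After 1 (read(8)): returned 'IJVC7JWG', offset=8
After 2 (tell()): offset=8
After 3 (seek(14, SET)): offset=14
After 4 (seek(-11, END)): offset=17
After 5 (seek(+4, CUR)): offset=21
After 6 (seek(-26, END)): offset=2
After 7 (seek(+1, CUR)): offset=3
After 8 (tell()): offset=3
After 9 (seek(2, SET)): offset=2
After 10 (read(5)): returned 'VC7JW', offset=7
After 11 (seek(25, SET)): offset=25
After 12 (read(3)): returned 'INY', offset=28

Answer: IJVC7JWGVC7JWINY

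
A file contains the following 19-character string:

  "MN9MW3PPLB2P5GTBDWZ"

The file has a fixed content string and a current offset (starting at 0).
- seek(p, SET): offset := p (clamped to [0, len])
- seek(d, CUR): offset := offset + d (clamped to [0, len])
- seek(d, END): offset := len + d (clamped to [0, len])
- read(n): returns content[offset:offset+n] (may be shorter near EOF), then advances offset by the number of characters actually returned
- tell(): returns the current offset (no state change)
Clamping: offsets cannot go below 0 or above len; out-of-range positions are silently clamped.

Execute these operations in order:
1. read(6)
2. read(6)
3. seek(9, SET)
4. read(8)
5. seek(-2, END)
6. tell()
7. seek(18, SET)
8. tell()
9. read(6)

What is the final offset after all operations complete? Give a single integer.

After 1 (read(6)): returned 'MN9MW3', offset=6
After 2 (read(6)): returned 'PPLB2P', offset=12
After 3 (seek(9, SET)): offset=9
After 4 (read(8)): returned 'B2P5GTBD', offset=17
After 5 (seek(-2, END)): offset=17
After 6 (tell()): offset=17
After 7 (seek(18, SET)): offset=18
After 8 (tell()): offset=18
After 9 (read(6)): returned 'Z', offset=19

Answer: 19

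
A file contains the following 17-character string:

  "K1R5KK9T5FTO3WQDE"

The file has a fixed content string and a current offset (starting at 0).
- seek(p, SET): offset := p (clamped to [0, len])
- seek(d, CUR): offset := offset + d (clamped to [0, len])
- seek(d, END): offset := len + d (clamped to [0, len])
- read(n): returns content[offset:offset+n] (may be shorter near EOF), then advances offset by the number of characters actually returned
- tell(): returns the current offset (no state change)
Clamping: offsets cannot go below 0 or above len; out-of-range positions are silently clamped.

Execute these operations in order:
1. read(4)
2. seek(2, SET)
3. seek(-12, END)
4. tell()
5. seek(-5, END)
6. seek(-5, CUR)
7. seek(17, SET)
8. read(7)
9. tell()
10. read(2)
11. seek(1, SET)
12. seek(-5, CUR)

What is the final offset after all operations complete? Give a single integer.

Answer: 0

Derivation:
After 1 (read(4)): returned 'K1R5', offset=4
After 2 (seek(2, SET)): offset=2
After 3 (seek(-12, END)): offset=5
After 4 (tell()): offset=5
After 5 (seek(-5, END)): offset=12
After 6 (seek(-5, CUR)): offset=7
After 7 (seek(17, SET)): offset=17
After 8 (read(7)): returned '', offset=17
After 9 (tell()): offset=17
After 10 (read(2)): returned '', offset=17
After 11 (seek(1, SET)): offset=1
After 12 (seek(-5, CUR)): offset=0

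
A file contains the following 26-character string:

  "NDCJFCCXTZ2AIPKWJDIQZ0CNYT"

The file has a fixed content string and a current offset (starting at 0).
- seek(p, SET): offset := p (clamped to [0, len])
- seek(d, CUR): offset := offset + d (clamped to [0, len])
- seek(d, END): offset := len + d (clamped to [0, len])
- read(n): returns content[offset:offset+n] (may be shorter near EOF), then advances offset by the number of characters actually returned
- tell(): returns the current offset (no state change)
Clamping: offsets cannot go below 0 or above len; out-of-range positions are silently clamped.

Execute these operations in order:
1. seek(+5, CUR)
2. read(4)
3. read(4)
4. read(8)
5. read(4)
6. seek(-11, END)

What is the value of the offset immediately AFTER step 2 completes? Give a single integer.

After 1 (seek(+5, CUR)): offset=5
After 2 (read(4)): returned 'CCXT', offset=9

Answer: 9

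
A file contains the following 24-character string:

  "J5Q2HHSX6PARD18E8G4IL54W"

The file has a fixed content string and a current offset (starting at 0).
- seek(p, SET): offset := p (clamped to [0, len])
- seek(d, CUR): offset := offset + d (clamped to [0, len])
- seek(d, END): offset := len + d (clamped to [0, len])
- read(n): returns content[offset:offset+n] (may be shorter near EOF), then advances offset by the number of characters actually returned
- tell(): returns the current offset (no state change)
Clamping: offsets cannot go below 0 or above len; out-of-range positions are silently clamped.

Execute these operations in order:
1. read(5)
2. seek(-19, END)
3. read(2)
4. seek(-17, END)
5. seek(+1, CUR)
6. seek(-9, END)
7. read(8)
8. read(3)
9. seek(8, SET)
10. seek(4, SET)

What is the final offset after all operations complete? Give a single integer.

Answer: 4

Derivation:
After 1 (read(5)): returned 'J5Q2H', offset=5
After 2 (seek(-19, END)): offset=5
After 3 (read(2)): returned 'HS', offset=7
After 4 (seek(-17, END)): offset=7
After 5 (seek(+1, CUR)): offset=8
After 6 (seek(-9, END)): offset=15
After 7 (read(8)): returned 'E8G4IL54', offset=23
After 8 (read(3)): returned 'W', offset=24
After 9 (seek(8, SET)): offset=8
After 10 (seek(4, SET)): offset=4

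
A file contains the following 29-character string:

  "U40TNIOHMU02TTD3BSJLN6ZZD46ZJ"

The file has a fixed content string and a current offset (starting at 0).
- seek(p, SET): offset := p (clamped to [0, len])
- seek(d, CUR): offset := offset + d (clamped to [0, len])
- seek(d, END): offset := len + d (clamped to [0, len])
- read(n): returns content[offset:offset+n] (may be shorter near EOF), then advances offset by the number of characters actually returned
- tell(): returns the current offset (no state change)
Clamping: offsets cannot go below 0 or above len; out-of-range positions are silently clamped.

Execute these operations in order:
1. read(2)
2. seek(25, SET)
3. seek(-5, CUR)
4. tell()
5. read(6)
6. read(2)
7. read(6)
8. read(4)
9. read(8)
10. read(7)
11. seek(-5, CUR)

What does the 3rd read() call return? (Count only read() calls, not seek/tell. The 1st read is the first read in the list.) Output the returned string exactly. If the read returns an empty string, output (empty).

After 1 (read(2)): returned 'U4', offset=2
After 2 (seek(25, SET)): offset=25
After 3 (seek(-5, CUR)): offset=20
After 4 (tell()): offset=20
After 5 (read(6)): returned 'N6ZZD4', offset=26
After 6 (read(2)): returned '6Z', offset=28
After 7 (read(6)): returned 'J', offset=29
After 8 (read(4)): returned '', offset=29
After 9 (read(8)): returned '', offset=29
After 10 (read(7)): returned '', offset=29
After 11 (seek(-5, CUR)): offset=24

Answer: 6Z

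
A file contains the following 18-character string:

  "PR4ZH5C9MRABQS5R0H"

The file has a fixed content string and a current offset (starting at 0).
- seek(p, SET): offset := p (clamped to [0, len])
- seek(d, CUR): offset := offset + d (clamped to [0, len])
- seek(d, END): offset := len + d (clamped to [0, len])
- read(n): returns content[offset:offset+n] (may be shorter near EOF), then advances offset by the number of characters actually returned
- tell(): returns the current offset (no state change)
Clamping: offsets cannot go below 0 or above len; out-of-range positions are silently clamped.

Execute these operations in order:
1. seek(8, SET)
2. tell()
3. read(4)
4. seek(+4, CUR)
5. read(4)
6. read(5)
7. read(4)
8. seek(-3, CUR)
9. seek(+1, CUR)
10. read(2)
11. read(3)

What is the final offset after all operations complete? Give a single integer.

Answer: 18

Derivation:
After 1 (seek(8, SET)): offset=8
After 2 (tell()): offset=8
After 3 (read(4)): returned 'MRAB', offset=12
After 4 (seek(+4, CUR)): offset=16
After 5 (read(4)): returned '0H', offset=18
After 6 (read(5)): returned '', offset=18
After 7 (read(4)): returned '', offset=18
After 8 (seek(-3, CUR)): offset=15
After 9 (seek(+1, CUR)): offset=16
After 10 (read(2)): returned '0H', offset=18
After 11 (read(3)): returned '', offset=18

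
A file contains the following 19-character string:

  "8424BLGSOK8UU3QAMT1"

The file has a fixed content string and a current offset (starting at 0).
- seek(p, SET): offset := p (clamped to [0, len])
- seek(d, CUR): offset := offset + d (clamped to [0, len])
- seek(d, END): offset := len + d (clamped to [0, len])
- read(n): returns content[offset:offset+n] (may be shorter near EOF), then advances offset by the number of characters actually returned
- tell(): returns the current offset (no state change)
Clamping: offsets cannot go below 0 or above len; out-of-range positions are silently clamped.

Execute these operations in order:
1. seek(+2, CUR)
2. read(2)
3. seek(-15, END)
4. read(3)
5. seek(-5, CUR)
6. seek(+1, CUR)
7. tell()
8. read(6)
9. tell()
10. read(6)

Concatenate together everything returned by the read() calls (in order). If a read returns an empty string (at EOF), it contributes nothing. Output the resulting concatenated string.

Answer: 24BLG4BLGSOK8UU3Q

Derivation:
After 1 (seek(+2, CUR)): offset=2
After 2 (read(2)): returned '24', offset=4
After 3 (seek(-15, END)): offset=4
After 4 (read(3)): returned 'BLG', offset=7
After 5 (seek(-5, CUR)): offset=2
After 6 (seek(+1, CUR)): offset=3
After 7 (tell()): offset=3
After 8 (read(6)): returned '4BLGSO', offset=9
After 9 (tell()): offset=9
After 10 (read(6)): returned 'K8UU3Q', offset=15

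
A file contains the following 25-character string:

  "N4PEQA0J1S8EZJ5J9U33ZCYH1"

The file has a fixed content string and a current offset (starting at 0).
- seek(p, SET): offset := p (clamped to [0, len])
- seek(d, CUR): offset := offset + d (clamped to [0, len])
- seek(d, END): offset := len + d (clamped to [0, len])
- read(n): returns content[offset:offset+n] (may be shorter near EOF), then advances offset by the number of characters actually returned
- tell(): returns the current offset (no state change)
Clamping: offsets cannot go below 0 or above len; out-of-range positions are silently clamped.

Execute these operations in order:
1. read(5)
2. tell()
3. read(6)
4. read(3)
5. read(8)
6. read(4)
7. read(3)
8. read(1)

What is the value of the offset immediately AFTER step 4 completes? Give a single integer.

Answer: 14

Derivation:
After 1 (read(5)): returned 'N4PEQ', offset=5
After 2 (tell()): offset=5
After 3 (read(6)): returned 'A0J1S8', offset=11
After 4 (read(3)): returned 'EZJ', offset=14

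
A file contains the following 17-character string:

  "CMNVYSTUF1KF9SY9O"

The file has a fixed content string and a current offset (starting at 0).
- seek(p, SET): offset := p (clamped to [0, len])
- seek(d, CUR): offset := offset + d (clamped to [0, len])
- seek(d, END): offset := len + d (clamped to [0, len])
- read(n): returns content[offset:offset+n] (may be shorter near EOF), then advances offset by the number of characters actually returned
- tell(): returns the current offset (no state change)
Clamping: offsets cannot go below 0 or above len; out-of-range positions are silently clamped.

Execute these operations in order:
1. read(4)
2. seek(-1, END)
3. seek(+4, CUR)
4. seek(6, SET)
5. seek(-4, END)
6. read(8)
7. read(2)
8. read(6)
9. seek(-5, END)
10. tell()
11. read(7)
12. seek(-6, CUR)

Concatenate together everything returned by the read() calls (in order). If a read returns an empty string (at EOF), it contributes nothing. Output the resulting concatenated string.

After 1 (read(4)): returned 'CMNV', offset=4
After 2 (seek(-1, END)): offset=16
After 3 (seek(+4, CUR)): offset=17
After 4 (seek(6, SET)): offset=6
After 5 (seek(-4, END)): offset=13
After 6 (read(8)): returned 'SY9O', offset=17
After 7 (read(2)): returned '', offset=17
After 8 (read(6)): returned '', offset=17
After 9 (seek(-5, END)): offset=12
After 10 (tell()): offset=12
After 11 (read(7)): returned '9SY9O', offset=17
After 12 (seek(-6, CUR)): offset=11

Answer: CMNVSY9O9SY9O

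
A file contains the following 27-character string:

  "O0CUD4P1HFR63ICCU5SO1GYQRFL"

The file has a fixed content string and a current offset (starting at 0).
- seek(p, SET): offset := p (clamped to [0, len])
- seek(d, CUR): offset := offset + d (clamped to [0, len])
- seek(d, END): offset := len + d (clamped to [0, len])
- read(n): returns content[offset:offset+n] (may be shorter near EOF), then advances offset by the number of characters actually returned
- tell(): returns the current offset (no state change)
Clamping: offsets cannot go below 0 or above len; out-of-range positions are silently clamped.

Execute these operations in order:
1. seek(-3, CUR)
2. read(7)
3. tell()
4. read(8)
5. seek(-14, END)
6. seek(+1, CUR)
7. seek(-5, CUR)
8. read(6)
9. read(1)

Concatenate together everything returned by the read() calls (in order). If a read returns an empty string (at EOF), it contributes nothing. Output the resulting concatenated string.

After 1 (seek(-3, CUR)): offset=0
After 2 (read(7)): returned 'O0CUD4P', offset=7
After 3 (tell()): offset=7
After 4 (read(8)): returned '1HFR63IC', offset=15
After 5 (seek(-14, END)): offset=13
After 6 (seek(+1, CUR)): offset=14
After 7 (seek(-5, CUR)): offset=9
After 8 (read(6)): returned 'FR63IC', offset=15
After 9 (read(1)): returned 'C', offset=16

Answer: O0CUD4P1HFR63ICFR63ICC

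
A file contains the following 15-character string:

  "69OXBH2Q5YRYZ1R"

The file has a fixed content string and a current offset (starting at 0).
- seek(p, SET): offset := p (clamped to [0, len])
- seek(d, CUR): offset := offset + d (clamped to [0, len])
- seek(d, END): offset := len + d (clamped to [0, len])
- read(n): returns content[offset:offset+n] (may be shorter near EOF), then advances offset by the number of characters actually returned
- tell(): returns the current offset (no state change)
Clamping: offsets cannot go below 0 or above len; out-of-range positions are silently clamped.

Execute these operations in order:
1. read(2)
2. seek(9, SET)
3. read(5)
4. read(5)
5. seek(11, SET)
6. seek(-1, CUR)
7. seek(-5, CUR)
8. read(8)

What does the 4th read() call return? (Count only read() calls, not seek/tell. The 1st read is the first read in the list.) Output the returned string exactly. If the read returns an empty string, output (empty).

After 1 (read(2)): returned '69', offset=2
After 2 (seek(9, SET)): offset=9
After 3 (read(5)): returned 'YRYZ1', offset=14
After 4 (read(5)): returned 'R', offset=15
After 5 (seek(11, SET)): offset=11
After 6 (seek(-1, CUR)): offset=10
After 7 (seek(-5, CUR)): offset=5
After 8 (read(8)): returned 'H2Q5YRYZ', offset=13

Answer: H2Q5YRYZ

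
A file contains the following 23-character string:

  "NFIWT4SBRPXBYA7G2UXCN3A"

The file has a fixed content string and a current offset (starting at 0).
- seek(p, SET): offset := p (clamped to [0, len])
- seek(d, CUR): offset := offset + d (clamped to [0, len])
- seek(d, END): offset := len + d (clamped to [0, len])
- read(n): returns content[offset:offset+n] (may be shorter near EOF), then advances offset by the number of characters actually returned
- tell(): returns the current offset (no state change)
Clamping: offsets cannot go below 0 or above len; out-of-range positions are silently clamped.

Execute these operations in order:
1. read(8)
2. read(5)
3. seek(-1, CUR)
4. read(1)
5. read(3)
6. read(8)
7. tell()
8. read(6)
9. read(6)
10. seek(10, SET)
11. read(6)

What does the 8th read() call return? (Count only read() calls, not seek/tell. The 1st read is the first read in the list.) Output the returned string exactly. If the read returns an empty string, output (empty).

Answer: XBYA7G

Derivation:
After 1 (read(8)): returned 'NFIWT4SB', offset=8
After 2 (read(5)): returned 'RPXBY', offset=13
After 3 (seek(-1, CUR)): offset=12
After 4 (read(1)): returned 'Y', offset=13
After 5 (read(3)): returned 'A7G', offset=16
After 6 (read(8)): returned '2UXCN3A', offset=23
After 7 (tell()): offset=23
After 8 (read(6)): returned '', offset=23
After 9 (read(6)): returned '', offset=23
After 10 (seek(10, SET)): offset=10
After 11 (read(6)): returned 'XBYA7G', offset=16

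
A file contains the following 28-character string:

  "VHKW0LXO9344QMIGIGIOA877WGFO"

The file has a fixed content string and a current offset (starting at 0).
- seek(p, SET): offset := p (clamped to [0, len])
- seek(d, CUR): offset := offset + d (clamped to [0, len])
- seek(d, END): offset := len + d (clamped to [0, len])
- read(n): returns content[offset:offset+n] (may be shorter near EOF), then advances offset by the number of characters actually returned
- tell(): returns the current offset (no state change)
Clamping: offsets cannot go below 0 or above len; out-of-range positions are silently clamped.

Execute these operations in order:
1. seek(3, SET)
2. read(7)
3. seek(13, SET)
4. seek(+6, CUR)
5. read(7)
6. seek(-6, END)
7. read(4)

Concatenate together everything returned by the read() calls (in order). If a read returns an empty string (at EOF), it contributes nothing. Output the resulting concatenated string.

Answer: W0LXO93OA877WG77WG

Derivation:
After 1 (seek(3, SET)): offset=3
After 2 (read(7)): returned 'W0LXO93', offset=10
After 3 (seek(13, SET)): offset=13
After 4 (seek(+6, CUR)): offset=19
After 5 (read(7)): returned 'OA877WG', offset=26
After 6 (seek(-6, END)): offset=22
After 7 (read(4)): returned '77WG', offset=26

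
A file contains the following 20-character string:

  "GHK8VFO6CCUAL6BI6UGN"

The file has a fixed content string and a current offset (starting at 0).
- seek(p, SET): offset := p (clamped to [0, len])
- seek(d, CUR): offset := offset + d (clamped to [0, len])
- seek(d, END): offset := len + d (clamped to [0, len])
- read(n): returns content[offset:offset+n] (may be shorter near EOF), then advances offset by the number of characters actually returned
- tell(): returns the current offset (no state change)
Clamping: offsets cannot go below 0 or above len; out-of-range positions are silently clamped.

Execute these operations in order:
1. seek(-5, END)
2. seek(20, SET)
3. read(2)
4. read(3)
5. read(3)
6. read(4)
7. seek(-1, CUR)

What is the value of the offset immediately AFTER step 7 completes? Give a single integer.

Answer: 19

Derivation:
After 1 (seek(-5, END)): offset=15
After 2 (seek(20, SET)): offset=20
After 3 (read(2)): returned '', offset=20
After 4 (read(3)): returned '', offset=20
After 5 (read(3)): returned '', offset=20
After 6 (read(4)): returned '', offset=20
After 7 (seek(-1, CUR)): offset=19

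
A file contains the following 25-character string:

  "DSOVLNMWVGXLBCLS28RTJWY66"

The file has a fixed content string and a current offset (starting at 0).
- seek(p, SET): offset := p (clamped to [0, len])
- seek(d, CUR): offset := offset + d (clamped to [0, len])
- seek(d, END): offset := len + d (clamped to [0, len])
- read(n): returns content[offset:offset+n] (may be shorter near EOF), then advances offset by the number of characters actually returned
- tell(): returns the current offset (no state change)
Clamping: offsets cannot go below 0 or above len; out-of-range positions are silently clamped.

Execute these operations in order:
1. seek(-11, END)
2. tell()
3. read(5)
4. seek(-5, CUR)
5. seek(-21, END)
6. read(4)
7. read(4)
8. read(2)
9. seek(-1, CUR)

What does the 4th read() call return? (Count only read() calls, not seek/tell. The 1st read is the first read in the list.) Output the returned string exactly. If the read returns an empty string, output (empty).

Answer: BC

Derivation:
After 1 (seek(-11, END)): offset=14
After 2 (tell()): offset=14
After 3 (read(5)): returned 'LS28R', offset=19
After 4 (seek(-5, CUR)): offset=14
After 5 (seek(-21, END)): offset=4
After 6 (read(4)): returned 'LNMW', offset=8
After 7 (read(4)): returned 'VGXL', offset=12
After 8 (read(2)): returned 'BC', offset=14
After 9 (seek(-1, CUR)): offset=13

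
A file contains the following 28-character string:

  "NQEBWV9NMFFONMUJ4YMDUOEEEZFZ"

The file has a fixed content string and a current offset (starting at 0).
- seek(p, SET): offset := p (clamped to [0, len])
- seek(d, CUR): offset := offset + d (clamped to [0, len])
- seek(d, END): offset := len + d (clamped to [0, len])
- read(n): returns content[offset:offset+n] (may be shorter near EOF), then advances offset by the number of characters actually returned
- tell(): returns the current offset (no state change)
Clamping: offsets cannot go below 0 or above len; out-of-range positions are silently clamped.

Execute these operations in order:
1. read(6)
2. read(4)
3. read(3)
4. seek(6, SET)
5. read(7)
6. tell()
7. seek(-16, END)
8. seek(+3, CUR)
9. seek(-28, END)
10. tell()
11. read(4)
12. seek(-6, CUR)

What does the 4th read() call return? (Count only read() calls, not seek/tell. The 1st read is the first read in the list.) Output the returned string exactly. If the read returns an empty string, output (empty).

Answer: 9NMFFON

Derivation:
After 1 (read(6)): returned 'NQEBWV', offset=6
After 2 (read(4)): returned '9NMF', offset=10
After 3 (read(3)): returned 'FON', offset=13
After 4 (seek(6, SET)): offset=6
After 5 (read(7)): returned '9NMFFON', offset=13
After 6 (tell()): offset=13
After 7 (seek(-16, END)): offset=12
After 8 (seek(+3, CUR)): offset=15
After 9 (seek(-28, END)): offset=0
After 10 (tell()): offset=0
After 11 (read(4)): returned 'NQEB', offset=4
After 12 (seek(-6, CUR)): offset=0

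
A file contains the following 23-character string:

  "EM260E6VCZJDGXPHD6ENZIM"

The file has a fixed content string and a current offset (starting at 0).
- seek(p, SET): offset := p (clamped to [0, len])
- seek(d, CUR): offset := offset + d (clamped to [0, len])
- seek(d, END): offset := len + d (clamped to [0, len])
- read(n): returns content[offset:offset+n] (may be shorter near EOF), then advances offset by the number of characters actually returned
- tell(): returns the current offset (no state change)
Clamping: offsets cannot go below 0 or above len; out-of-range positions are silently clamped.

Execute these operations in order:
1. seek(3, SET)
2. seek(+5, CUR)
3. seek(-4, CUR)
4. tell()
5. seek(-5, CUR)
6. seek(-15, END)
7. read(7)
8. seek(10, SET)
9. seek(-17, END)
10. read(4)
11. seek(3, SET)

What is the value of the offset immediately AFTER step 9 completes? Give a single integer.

Answer: 6

Derivation:
After 1 (seek(3, SET)): offset=3
After 2 (seek(+5, CUR)): offset=8
After 3 (seek(-4, CUR)): offset=4
After 4 (tell()): offset=4
After 5 (seek(-5, CUR)): offset=0
After 6 (seek(-15, END)): offset=8
After 7 (read(7)): returned 'CZJDGXP', offset=15
After 8 (seek(10, SET)): offset=10
After 9 (seek(-17, END)): offset=6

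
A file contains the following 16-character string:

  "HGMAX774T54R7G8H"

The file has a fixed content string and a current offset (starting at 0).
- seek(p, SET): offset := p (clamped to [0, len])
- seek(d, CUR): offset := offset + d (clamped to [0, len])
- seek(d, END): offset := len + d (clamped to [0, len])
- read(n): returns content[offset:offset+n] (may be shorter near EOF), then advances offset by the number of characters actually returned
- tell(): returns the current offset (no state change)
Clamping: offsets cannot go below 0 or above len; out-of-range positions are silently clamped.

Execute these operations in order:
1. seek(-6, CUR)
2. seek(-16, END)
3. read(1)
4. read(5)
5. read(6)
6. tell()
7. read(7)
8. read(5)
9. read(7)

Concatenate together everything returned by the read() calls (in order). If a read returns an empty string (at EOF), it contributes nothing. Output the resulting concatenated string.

After 1 (seek(-6, CUR)): offset=0
After 2 (seek(-16, END)): offset=0
After 3 (read(1)): returned 'H', offset=1
After 4 (read(5)): returned 'GMAX7', offset=6
After 5 (read(6)): returned '74T54R', offset=12
After 6 (tell()): offset=12
After 7 (read(7)): returned '7G8H', offset=16
After 8 (read(5)): returned '', offset=16
After 9 (read(7)): returned '', offset=16

Answer: HGMAX774T54R7G8H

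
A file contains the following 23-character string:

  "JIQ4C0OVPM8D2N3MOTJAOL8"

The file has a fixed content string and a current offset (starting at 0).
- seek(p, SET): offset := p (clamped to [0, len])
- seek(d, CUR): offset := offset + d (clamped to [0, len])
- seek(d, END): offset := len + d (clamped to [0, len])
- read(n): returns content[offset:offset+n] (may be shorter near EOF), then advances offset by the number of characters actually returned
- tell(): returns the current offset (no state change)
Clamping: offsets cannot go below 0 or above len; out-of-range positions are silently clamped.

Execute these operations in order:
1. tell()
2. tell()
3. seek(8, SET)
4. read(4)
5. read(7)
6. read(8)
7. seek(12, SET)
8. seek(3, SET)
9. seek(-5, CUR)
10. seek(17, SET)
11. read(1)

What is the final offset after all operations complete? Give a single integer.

Answer: 18

Derivation:
After 1 (tell()): offset=0
After 2 (tell()): offset=0
After 3 (seek(8, SET)): offset=8
After 4 (read(4)): returned 'PM8D', offset=12
After 5 (read(7)): returned '2N3MOTJ', offset=19
After 6 (read(8)): returned 'AOL8', offset=23
After 7 (seek(12, SET)): offset=12
After 8 (seek(3, SET)): offset=3
After 9 (seek(-5, CUR)): offset=0
After 10 (seek(17, SET)): offset=17
After 11 (read(1)): returned 'T', offset=18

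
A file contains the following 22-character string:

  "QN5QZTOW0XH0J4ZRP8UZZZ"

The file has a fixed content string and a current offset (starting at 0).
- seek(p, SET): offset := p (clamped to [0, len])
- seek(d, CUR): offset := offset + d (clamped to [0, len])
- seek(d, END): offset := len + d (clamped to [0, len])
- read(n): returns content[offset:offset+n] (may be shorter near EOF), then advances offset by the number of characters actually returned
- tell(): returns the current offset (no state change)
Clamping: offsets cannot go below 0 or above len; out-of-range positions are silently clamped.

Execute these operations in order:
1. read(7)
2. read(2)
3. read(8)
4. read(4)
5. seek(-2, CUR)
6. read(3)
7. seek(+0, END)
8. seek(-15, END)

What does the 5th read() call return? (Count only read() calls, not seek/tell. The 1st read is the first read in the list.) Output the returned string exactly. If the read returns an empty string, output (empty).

After 1 (read(7)): returned 'QN5QZTO', offset=7
After 2 (read(2)): returned 'W0', offset=9
After 3 (read(8)): returned 'XH0J4ZRP', offset=17
After 4 (read(4)): returned '8UZZ', offset=21
After 5 (seek(-2, CUR)): offset=19
After 6 (read(3)): returned 'ZZZ', offset=22
After 7 (seek(+0, END)): offset=22
After 8 (seek(-15, END)): offset=7

Answer: ZZZ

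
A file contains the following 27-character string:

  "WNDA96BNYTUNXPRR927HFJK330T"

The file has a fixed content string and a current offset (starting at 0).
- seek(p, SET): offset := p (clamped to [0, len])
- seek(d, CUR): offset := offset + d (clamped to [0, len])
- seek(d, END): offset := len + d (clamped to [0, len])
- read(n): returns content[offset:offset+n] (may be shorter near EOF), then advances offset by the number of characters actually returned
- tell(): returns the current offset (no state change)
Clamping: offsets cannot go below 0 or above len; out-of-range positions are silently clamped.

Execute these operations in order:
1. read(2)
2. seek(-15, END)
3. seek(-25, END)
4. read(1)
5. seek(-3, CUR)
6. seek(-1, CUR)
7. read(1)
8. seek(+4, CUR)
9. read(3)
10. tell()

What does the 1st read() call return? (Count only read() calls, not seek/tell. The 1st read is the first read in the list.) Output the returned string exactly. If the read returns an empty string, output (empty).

Answer: WN

Derivation:
After 1 (read(2)): returned 'WN', offset=2
After 2 (seek(-15, END)): offset=12
After 3 (seek(-25, END)): offset=2
After 4 (read(1)): returned 'D', offset=3
After 5 (seek(-3, CUR)): offset=0
After 6 (seek(-1, CUR)): offset=0
After 7 (read(1)): returned 'W', offset=1
After 8 (seek(+4, CUR)): offset=5
After 9 (read(3)): returned '6BN', offset=8
After 10 (tell()): offset=8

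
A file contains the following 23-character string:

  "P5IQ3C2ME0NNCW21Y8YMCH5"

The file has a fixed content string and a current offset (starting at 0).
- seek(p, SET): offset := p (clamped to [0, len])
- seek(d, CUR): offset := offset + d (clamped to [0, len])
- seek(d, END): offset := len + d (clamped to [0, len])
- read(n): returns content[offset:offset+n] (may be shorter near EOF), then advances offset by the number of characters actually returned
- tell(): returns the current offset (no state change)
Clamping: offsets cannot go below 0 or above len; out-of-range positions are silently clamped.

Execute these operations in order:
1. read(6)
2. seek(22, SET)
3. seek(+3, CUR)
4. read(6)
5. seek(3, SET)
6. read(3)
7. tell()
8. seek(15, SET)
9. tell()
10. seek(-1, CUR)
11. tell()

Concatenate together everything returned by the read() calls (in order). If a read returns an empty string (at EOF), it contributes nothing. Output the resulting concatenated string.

After 1 (read(6)): returned 'P5IQ3C', offset=6
After 2 (seek(22, SET)): offset=22
After 3 (seek(+3, CUR)): offset=23
After 4 (read(6)): returned '', offset=23
After 5 (seek(3, SET)): offset=3
After 6 (read(3)): returned 'Q3C', offset=6
After 7 (tell()): offset=6
After 8 (seek(15, SET)): offset=15
After 9 (tell()): offset=15
After 10 (seek(-1, CUR)): offset=14
After 11 (tell()): offset=14

Answer: P5IQ3CQ3C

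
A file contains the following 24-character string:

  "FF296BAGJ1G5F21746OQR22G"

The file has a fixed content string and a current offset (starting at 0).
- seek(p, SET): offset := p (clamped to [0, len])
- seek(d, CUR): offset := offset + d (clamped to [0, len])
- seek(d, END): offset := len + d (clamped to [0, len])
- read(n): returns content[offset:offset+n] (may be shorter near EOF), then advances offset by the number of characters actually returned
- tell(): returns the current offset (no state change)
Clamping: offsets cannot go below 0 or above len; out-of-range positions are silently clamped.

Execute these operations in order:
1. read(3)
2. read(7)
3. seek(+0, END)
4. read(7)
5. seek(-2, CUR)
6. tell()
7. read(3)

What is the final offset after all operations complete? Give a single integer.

Answer: 24

Derivation:
After 1 (read(3)): returned 'FF2', offset=3
After 2 (read(7)): returned '96BAGJ1', offset=10
After 3 (seek(+0, END)): offset=24
After 4 (read(7)): returned '', offset=24
After 5 (seek(-2, CUR)): offset=22
After 6 (tell()): offset=22
After 7 (read(3)): returned '2G', offset=24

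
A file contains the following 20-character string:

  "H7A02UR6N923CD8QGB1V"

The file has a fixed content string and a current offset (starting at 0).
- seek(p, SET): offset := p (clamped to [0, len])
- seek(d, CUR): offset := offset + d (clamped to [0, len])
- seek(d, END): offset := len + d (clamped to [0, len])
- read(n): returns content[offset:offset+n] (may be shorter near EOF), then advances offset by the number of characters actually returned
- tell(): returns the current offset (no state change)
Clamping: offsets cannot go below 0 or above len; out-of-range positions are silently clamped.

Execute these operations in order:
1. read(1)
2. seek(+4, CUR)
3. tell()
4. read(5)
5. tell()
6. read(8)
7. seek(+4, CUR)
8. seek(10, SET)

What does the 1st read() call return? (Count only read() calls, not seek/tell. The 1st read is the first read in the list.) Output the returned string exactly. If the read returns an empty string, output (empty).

After 1 (read(1)): returned 'H', offset=1
After 2 (seek(+4, CUR)): offset=5
After 3 (tell()): offset=5
After 4 (read(5)): returned 'UR6N9', offset=10
After 5 (tell()): offset=10
After 6 (read(8)): returned '23CD8QGB', offset=18
After 7 (seek(+4, CUR)): offset=20
After 8 (seek(10, SET)): offset=10

Answer: H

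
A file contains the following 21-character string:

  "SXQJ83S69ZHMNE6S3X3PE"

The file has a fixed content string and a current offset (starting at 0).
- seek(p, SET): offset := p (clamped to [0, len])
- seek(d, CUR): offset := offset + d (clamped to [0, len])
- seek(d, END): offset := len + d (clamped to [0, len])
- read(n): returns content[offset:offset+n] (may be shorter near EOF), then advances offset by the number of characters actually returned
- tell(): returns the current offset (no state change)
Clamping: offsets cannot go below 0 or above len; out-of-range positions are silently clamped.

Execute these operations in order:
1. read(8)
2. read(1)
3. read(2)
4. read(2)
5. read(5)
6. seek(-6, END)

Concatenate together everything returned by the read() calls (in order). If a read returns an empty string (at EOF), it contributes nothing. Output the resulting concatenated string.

After 1 (read(8)): returned 'SXQJ83S6', offset=8
After 2 (read(1)): returned '9', offset=9
After 3 (read(2)): returned 'ZH', offset=11
After 4 (read(2)): returned 'MN', offset=13
After 5 (read(5)): returned 'E6S3X', offset=18
After 6 (seek(-6, END)): offset=15

Answer: SXQJ83S69ZHMNE6S3X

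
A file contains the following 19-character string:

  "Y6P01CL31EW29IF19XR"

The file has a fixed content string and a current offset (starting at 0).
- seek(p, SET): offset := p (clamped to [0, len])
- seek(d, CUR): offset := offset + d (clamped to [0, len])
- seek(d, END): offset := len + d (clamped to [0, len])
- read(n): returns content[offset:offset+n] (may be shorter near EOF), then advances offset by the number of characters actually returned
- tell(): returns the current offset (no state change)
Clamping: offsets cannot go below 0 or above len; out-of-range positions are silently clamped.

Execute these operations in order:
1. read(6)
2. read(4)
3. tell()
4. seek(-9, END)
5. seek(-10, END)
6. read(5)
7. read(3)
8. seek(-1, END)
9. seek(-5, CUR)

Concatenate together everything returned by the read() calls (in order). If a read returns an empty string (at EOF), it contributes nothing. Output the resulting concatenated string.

After 1 (read(6)): returned 'Y6P01C', offset=6
After 2 (read(4)): returned 'L31E', offset=10
After 3 (tell()): offset=10
After 4 (seek(-9, END)): offset=10
After 5 (seek(-10, END)): offset=9
After 6 (read(5)): returned 'EW29I', offset=14
After 7 (read(3)): returned 'F19', offset=17
After 8 (seek(-1, END)): offset=18
After 9 (seek(-5, CUR)): offset=13

Answer: Y6P01CL31EEW29IF19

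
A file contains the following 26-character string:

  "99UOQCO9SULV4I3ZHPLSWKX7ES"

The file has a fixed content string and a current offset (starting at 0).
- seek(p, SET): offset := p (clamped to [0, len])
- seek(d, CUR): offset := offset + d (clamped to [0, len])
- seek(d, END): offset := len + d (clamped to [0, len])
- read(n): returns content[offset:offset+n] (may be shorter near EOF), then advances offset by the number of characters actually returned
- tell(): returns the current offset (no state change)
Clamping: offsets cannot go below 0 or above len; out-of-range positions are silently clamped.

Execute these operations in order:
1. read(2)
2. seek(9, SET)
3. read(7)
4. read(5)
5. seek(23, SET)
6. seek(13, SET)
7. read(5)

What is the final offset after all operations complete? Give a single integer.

Answer: 18

Derivation:
After 1 (read(2)): returned '99', offset=2
After 2 (seek(9, SET)): offset=9
After 3 (read(7)): returned 'ULV4I3Z', offset=16
After 4 (read(5)): returned 'HPLSW', offset=21
After 5 (seek(23, SET)): offset=23
After 6 (seek(13, SET)): offset=13
After 7 (read(5)): returned 'I3ZHP', offset=18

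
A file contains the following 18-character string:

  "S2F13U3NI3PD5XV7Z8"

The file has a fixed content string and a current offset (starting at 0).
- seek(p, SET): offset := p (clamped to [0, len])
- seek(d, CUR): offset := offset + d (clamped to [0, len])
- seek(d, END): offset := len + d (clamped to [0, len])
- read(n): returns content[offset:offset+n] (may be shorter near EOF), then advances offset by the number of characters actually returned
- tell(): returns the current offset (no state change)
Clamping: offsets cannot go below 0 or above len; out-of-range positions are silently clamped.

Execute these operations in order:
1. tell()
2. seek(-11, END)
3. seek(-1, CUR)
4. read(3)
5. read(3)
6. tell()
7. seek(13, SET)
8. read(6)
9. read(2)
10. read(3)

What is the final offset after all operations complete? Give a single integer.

After 1 (tell()): offset=0
After 2 (seek(-11, END)): offset=7
After 3 (seek(-1, CUR)): offset=6
After 4 (read(3)): returned '3NI', offset=9
After 5 (read(3)): returned '3PD', offset=12
After 6 (tell()): offset=12
After 7 (seek(13, SET)): offset=13
After 8 (read(6)): returned 'XV7Z8', offset=18
After 9 (read(2)): returned '', offset=18
After 10 (read(3)): returned '', offset=18

Answer: 18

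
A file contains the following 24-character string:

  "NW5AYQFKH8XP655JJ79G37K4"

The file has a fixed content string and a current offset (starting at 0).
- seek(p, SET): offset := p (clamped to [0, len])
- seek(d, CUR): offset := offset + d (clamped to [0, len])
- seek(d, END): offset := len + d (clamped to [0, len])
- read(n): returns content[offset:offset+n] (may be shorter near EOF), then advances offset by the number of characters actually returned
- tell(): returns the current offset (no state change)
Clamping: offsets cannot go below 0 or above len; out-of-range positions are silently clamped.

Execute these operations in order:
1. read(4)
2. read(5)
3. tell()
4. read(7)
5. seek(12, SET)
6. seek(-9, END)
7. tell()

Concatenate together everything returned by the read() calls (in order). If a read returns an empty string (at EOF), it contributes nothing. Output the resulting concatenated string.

Answer: NW5AYQFKH8XP655J

Derivation:
After 1 (read(4)): returned 'NW5A', offset=4
After 2 (read(5)): returned 'YQFKH', offset=9
After 3 (tell()): offset=9
After 4 (read(7)): returned '8XP655J', offset=16
After 5 (seek(12, SET)): offset=12
After 6 (seek(-9, END)): offset=15
After 7 (tell()): offset=15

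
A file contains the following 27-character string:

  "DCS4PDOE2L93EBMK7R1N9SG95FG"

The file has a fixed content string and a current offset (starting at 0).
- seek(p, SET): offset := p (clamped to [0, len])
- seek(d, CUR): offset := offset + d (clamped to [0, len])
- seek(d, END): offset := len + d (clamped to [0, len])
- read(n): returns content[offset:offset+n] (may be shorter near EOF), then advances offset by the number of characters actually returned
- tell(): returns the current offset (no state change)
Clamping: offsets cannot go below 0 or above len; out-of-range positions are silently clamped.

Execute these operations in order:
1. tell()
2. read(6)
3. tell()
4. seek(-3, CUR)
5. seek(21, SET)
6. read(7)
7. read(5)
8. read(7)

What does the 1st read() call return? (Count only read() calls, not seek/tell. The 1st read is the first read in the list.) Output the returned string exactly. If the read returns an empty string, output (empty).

After 1 (tell()): offset=0
After 2 (read(6)): returned 'DCS4PD', offset=6
After 3 (tell()): offset=6
After 4 (seek(-3, CUR)): offset=3
After 5 (seek(21, SET)): offset=21
After 6 (read(7)): returned 'SG95FG', offset=27
After 7 (read(5)): returned '', offset=27
After 8 (read(7)): returned '', offset=27

Answer: DCS4PD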